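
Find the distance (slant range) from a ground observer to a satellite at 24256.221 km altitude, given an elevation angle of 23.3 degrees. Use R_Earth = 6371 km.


h = 24256.221 km, el = 23.3 deg
d = -R_E*sin(el) + sqrt((R_E*sin(el))^2 + 2*R_E*h + h^2)
d = -6371.0000*sin(0.4066617) + sqrt((6371.0000*0.3955455)^2 + 2*6371.0000*24256.221 + 24256.221^2)
d = 27543.0388 km

27543.0388 km


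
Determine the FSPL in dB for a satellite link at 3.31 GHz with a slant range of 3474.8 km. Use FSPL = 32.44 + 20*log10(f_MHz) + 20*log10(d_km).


f = 3.31 GHz = 3310.0000 MHz
d = 3474.8 km
FSPL = 32.44 + 20*log10(3310.0000) + 20*log10(3474.8)
FSPL = 32.44 + 70.3966 + 70.8186
FSPL = 173.6552 dB

173.6552 dB


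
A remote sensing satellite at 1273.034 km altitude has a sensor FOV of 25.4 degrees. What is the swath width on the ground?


FOV = 25.4 deg = 0.4433136 rad
swath = 2 * alt * tan(FOV/2) = 2 * 1273.034 * tan(0.2216568)
swath = 2 * 1273.034 * 0.2253597
swath = 573.7812 km

573.7812 km


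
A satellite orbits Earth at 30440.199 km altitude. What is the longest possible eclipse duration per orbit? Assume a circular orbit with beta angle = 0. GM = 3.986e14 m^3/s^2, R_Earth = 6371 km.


r = 36811.1990 km
T = 1171.4666 min
Eclipse fraction = arcsin(R_E/r)/pi = arcsin(6371.0000/36811.1990)/pi
= arcsin(0.1730723)/pi = 0.05536944
Eclipse duration = 0.05536944 * 1171.4666 = 64.8634 min

64.8634 minutes


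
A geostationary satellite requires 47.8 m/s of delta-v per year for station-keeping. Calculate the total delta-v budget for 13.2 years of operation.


dV = rate * years = 47.8 * 13.2
dV = 630.9600 m/s

630.9600 m/s


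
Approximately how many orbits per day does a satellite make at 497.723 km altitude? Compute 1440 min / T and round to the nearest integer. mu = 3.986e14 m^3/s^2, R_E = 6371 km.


r = 6.868723e+06 m
T = 2*pi*sqrt(r^3/mu) = 5665.3302 s = 94.4222 min
revs/day = 1440 / 94.4222 = 15.2507
Rounded: 15 revolutions per day

15 revolutions per day


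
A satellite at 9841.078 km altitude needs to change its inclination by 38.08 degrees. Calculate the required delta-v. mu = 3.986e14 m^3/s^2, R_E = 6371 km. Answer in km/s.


r = 16212.0780 km = 1.6212078e+07 m
V = sqrt(mu/r) = 4958.4884 m/s
di = 38.08 deg = 0.6646214 rad
dV = 2*V*sin(di/2) = 2*4958.4884*sin(0.3323107)
dV = 3235.1972 m/s = 3.2352 km/s

3.2352 km/s


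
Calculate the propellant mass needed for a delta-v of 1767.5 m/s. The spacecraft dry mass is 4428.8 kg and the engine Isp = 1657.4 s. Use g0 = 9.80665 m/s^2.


ve = Isp * g0 = 1657.4 * 9.80665 = 16253.541710 m/s
mass ratio = exp(dv/ve) = exp(1767.5/16253.541710) = 1.11487861
m_prop = m_dry * (mr - 1) = 4428.8 * (1.11487861 - 1)
m_prop = 508.7744 kg

508.7744 kg


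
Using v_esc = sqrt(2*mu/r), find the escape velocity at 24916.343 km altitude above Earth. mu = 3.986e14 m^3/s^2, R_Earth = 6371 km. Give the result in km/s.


r = 6371.0 + 24916.343 = 31287.3430 km = 3.1287343e+07 m
v_esc = sqrt(2*mu/r) = sqrt(2*3.986e14 / 3.1287343e+07)
v_esc = 5047.7670 m/s = 5.0478 km/s

5.0478 km/s


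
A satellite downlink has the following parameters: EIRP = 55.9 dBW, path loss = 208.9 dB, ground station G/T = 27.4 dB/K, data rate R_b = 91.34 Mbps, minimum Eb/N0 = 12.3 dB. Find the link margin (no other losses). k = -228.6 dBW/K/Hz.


C/N0 = EIRP - FSPL + G/T - k = 55.9 - 208.9 + 27.4 - (-228.6)
C/N0 = 103.0000 dB-Hz
R_b = 91.34 Mbps = 9.134e+07 bps -> 10*log10(R_b) = 79.6066 dB-Hz
Eb/N0 = C/N0 - 10*log10(R_b) = 103.0000 - 79.6066 = 23.3934 dB
Margin = Eb/N0 - Eb/N0_req = 23.3934 - 12.3 = 11.0934 dB (link closes)

11.0934 dB


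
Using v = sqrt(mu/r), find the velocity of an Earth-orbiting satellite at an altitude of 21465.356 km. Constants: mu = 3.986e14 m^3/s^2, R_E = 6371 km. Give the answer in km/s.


r = R_E + alt = 6371.0 + 21465.356 = 27836.3560 km = 2.7836356e+07 m
v = sqrt(mu/r) = sqrt(3.986e14 / 2.7836356e+07) = 3784.0987 m/s = 3.7841 km/s

3.7841 km/s


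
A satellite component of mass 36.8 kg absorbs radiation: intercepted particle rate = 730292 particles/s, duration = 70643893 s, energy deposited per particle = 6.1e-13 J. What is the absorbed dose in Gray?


Total energy deposited = rate * time * E_per
  = 730292 * 70643893 * 6.1e-13 = 31.4703 J
Dose = E_total / mass = 31.4703 / 36.8
Dose = 0.8551714 Gy

0.8552 Gy


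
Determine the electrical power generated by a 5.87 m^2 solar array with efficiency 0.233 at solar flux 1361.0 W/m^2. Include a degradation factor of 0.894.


P = area * eta * S * degradation
P = 5.87 * 0.233 * 1361.0 * 0.894
P = 1664.1393 W

1664.1393 W


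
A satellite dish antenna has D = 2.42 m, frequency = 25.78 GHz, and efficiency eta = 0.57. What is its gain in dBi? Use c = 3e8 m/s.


lambda = c/f = 3e8 / 2.578e+10 = 0.01163693 m
G = eta*(pi*D/lambda)^2 = 0.57*(pi*2.42/0.01163693)^2
G = 243292.4600 (linear)
G = 10*log10(243292.4600) = 53.8613 dBi

53.8613 dBi


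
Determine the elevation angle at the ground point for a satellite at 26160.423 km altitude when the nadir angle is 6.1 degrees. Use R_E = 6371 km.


r = R_E + alt = 32531.4230 km
Law of sines in the satellite / Earth-center / ground-point triangle:
  sin(nadir)/R_E = sin(90 + el)/r  =>  cos(el) = (r/R_E)*sin(nadir)
cos(el) = (32531.4230 / 6371.0000) * sin(6.1 deg) = 0.5426026
el = arccos(0.5426026) = 57.1390 deg
(Earth-central angle = 90 - nadir - el = 26.7610 deg)

57.1390 degrees


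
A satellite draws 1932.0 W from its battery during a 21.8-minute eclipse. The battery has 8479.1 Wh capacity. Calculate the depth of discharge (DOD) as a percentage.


E_used = P * t / 60 = 1932.0 * 21.8 / 60 = 701.9600 Wh
DOD = E_used / E_total * 100 = 701.9600 / 8479.1 * 100
DOD = 8.2787 %

8.2787 %


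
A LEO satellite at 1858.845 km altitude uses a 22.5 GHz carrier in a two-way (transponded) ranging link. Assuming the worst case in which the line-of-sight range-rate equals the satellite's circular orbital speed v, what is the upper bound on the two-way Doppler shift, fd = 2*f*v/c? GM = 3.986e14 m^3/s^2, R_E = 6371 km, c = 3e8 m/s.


r = 8.229845e+06 m
v = sqrt(mu/r) = 6959.4164 m/s (worst-case radial velocity)
f = 22.5 GHz = 2.25e+10 Hz
fd = 2*f*v/c = 2*2.25e+10*6959.4164/3.0e+08
fd = 1.0439125e+06 Hz

1.0439e+06 Hz


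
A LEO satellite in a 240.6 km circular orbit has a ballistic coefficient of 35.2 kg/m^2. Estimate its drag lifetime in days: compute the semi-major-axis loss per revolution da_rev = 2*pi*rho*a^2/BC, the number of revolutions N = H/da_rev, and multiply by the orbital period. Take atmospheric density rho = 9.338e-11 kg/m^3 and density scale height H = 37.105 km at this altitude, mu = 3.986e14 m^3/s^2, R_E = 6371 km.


a = R_E + alt = 6611.6000 km = 6.6116e+06 m
da_rev = 2*pi*rho*a^2/BC = 2*pi*9.338e-11*(6.6116e+06)^2/35.2 = 728.625249 m per revolution
N = H/da_rev = 37105.0000 m / 728.625249 m = 50.9247 revolutions
P = 2*pi*sqrt(a^3/mu) = 5350.2131 s
lifetime = N*P = 50.9247 * 5350.2131 = 272457.8324 s = 3.1534 days

3.1534 days


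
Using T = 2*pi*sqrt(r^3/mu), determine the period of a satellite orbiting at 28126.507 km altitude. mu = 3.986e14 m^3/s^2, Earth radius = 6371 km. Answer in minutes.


r = 34497.5070 km = 3.4497507e+07 m
T = 2*pi*sqrt(r^3/mu) = 2*pi*sqrt(4.1054724e+22 / 3.986e14)
T = 63766.5306 s = 1062.7755 min

1062.7755 minutes


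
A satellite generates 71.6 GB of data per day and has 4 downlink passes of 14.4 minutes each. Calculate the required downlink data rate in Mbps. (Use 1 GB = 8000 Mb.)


total contact time = 4 * 14.4 * 60 = 3456.0000 s
data = 71.6 GB = 572800.0000 Mb
rate = 572800.0000 / 3456.0000 = 165.7407 Mbps

165.7407 Mbps


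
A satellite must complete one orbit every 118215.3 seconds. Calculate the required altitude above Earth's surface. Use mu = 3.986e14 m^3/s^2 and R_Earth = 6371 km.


T = 118215.3 s
r = (mu*T^2/(4*pi^2))^(1/3) = (3.986e14 * 118215.3^2 / (4*pi^2))^(1/3)
r = 5.2060497e+07 m = 52060.4972 km
alt = r - R_E = 52060.4972 - 6371 = 45689.4972 km

45689.4972 km


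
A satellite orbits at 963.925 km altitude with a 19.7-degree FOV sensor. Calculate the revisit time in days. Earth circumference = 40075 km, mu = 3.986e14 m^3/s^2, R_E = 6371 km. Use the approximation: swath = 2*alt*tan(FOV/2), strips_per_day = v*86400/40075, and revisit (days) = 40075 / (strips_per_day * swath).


swath = 2*963.925*tan(0.1719149) = 334.7303 km
v = sqrt(mu/r) = 7371.7536 m/s = 7.3718 km/s
strips/day = v*86400/40075 = 7.3718*86400/40075 = 15.8932
coverage/day = strips * swath = 15.8932 * 334.7303 = 5319.9322 km
revisit = 40075 / 5319.9322 = 7.5330 days

7.5330 days


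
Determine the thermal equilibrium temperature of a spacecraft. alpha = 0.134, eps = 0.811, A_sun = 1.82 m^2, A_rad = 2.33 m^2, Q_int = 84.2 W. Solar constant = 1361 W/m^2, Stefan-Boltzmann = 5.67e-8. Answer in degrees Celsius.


Numerator = alpha*S*A_sun + Q_int = 0.134*1361*1.82 + 84.2 = 416.1207 W
Denominator = eps*sigma*A_rad = 0.811*5.67e-8*2.33 = 1.0714202e-07 W/K^4
T^4 = 3.8838233e+09 K^4
T = 249.6404 K = -23.5096 C

-23.5096 degrees Celsius


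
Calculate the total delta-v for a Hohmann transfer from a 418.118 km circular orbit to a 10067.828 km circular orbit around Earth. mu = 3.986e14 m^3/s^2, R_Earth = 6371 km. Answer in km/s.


r1 = 6789.1180 km = 6.789118e+06 m
r2 = 16438.8280 km = 1.6438828e+07 m
dv1 = sqrt(mu/r1)*(sqrt(2*r2/(r1+r2)) - 1) = 1453.7064 m/s
dv2 = sqrt(mu/r2)*(1 - sqrt(2*r1/(r1+r2))) = 1159.3063 m/s
total dv = |dv1| + |dv2| = 1453.7064 + 1159.3063 = 2613.0127 m/s = 2.6130 km/s

2.6130 km/s


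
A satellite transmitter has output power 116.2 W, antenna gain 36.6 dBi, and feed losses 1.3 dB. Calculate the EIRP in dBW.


Pt = 116.2 W = 20.6521 dBW
EIRP = Pt_dBW + Gt - losses = 20.6521 + 36.6 - 1.3 = 55.9521 dBW

55.9521 dBW


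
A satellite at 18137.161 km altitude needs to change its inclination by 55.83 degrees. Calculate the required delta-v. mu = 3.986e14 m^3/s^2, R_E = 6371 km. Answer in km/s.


r = 24508.1610 km = 2.4508161e+07 m
V = sqrt(mu/r) = 4032.8613 m/s
di = 55.83 deg = 0.9744173 rad
dV = 2*V*sin(di/2) = 2*4032.8613*sin(0.4872087)
dV = 3776.0581 m/s = 3.7761 km/s

3.7761 km/s


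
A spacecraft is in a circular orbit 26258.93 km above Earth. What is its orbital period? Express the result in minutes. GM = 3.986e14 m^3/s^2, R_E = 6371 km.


r = 32629.9300 km = 3.262993e+07 m
T = 2*pi*sqrt(r^3/mu) = 2*pi*sqrt(3.4741489e+22 / 3.986e14)
T = 58659.1053 s = 977.6518 min

977.6518 minutes


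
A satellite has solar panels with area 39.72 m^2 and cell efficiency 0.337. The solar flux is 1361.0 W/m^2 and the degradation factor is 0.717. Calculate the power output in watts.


P = area * eta * S * degradation
P = 39.72 * 0.337 * 1361.0 * 0.717
P = 13062.2028 W

13062.2028 W


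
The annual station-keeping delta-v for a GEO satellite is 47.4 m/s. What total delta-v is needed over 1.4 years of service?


dV = rate * years = 47.4 * 1.4
dV = 66.3600 m/s

66.3600 m/s


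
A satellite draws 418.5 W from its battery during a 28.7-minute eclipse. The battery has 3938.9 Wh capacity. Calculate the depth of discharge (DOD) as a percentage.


E_used = P * t / 60 = 418.5 * 28.7 / 60 = 200.1825 Wh
DOD = E_used / E_total * 100 = 200.1825 / 3938.9 * 100
DOD = 5.0822 %

5.0822 %


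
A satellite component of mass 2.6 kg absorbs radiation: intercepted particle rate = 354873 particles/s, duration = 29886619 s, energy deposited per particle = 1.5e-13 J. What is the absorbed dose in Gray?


Total energy deposited = rate * time * E_per
  = 354873 * 29886619 * 1.5e-13 = 1.5909 J
Dose = E_total / mass = 1.5909 / 2.6
Dose = 0.611882 Gy

0.6119 Gy


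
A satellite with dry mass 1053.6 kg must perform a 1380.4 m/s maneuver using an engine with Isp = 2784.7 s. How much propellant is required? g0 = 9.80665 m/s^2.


ve = Isp * g0 = 2784.7 * 9.80665 = 27308.578255 m/s
mass ratio = exp(dv/ve) = exp(1380.4/27308.578255) = 1.05184758
m_prop = m_dry * (mr - 1) = 1053.6 * (1.05184758 - 1)
m_prop = 54.6266 kg

54.6266 kg


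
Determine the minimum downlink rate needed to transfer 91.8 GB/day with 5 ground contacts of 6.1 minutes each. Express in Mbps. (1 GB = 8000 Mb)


total contact time = 5 * 6.1 * 60 = 1830.0000 s
data = 91.8 GB = 734400.0000 Mb
rate = 734400.0000 / 1830.0000 = 401.3115 Mbps

401.3115 Mbps


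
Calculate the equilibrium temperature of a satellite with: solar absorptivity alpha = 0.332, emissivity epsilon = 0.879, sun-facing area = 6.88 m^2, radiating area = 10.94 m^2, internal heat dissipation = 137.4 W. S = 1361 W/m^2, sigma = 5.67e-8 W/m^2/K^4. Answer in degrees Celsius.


Numerator = alpha*S*A_sun + Q_int = 0.332*1361*6.88 + 137.4 = 3246.1418 W
Denominator = eps*sigma*A_rad = 0.879*5.67e-8*10.94 = 5.4524194e-07 W/K^4
T^4 = 5.9535804e+09 K^4
T = 277.7759 K = 4.6259 C

4.6259 degrees Celsius


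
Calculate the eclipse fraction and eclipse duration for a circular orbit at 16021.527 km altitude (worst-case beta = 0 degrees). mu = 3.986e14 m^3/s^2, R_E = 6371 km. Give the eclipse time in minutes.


r = 22392.5270 km
T = 555.7950 min
Eclipse fraction = arcsin(R_E/r)/pi = arcsin(6371.0000/22392.5270)/pi
= arcsin(0.2845146)/pi = 0.09183241
Eclipse duration = 0.09183241 * 555.7950 = 51.0400 min

51.0400 minutes


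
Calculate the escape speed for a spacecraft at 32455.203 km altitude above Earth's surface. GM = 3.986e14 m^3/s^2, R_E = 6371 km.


r = 6371.0 + 32455.203 = 38826.2030 km = 3.8826203e+07 m
v_esc = sqrt(2*mu/r) = sqrt(2*3.986e14 / 3.8826203e+07)
v_esc = 4531.2830 m/s = 4.5313 km/s

4.5313 km/s


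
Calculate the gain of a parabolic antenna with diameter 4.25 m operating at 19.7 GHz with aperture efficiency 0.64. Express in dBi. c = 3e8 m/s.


lambda = c/f = 3e8 / 1.97e+10 = 0.01522843 m
G = eta*(pi*D/lambda)^2 = 0.64*(pi*4.25/0.01522843)^2
G = 491980.0841 (linear)
G = 10*log10(491980.0841) = 56.9195 dBi

56.9195 dBi


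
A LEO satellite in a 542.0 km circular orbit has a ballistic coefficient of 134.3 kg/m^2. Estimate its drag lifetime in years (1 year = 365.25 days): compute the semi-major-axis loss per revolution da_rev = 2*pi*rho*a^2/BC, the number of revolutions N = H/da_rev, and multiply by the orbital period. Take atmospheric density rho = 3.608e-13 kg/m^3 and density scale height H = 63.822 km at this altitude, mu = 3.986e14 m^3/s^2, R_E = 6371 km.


a = R_E + alt = 6913.0000 km = 6.913e+06 m
da_rev = 2*pi*rho*a^2/BC = 2*pi*3.608e-13*(6.913e+06)^2/134.3 = 0.806684103 m per revolution
N = H/da_rev = 63822.0000 m / 0.806684103 m = 79116.4717 revolutions
P = 2*pi*sqrt(a^3/mu) = 5720.1979 s
lifetime = N*P = 79116.4717 * 5720.1979 = 4.5256188e+08 s = 5237.9847 days
years = 5237.9847 / 365.25 = 14.3408 years

14.3408 years


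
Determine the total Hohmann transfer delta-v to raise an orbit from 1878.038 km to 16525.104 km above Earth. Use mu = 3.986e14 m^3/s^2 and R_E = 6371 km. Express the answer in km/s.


r1 = 8249.0380 km = 8.249038e+06 m
r2 = 22896.1040 km = 2.2896104e+07 m
dv1 = sqrt(mu/r1)*(sqrt(2*r2/(r1+r2)) - 1) = 1477.5211 m/s
dv2 = sqrt(mu/r2)*(1 - sqrt(2*r1/(r1+r2))) = 1135.6663 m/s
total dv = |dv1| + |dv2| = 1477.5211 + 1135.6663 = 2613.1874 m/s = 2.6132 km/s

2.6132 km/s


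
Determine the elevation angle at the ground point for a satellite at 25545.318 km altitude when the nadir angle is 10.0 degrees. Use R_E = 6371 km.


r = R_E + alt = 31916.3180 km
Law of sines in the satellite / Earth-center / ground-point triangle:
  sin(nadir)/R_E = sin(90 + el)/r  =>  cos(el) = (r/R_E)*sin(nadir)
cos(el) = (31916.3180 / 6371.0000) * sin(10.0 deg) = 0.8699122
el = arccos(0.8699122) = 29.5516 deg
(Earth-central angle = 90 - nadir - el = 50.4484 deg)

29.5516 degrees


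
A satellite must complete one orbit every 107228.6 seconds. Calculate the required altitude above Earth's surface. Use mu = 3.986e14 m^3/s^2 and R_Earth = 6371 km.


T = 107228.6 s
r = (mu*T^2/(4*pi^2))^(1/3) = (3.986e14 * 107228.6^2 / (4*pi^2))^(1/3)
r = 4.878275e+07 m = 48782.7497 km
alt = r - R_E = 48782.7497 - 6371 = 42411.7497 km

42411.7497 km


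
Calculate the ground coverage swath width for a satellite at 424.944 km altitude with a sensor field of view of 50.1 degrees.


FOV = 50.1 deg = 0.87441 rad
swath = 2 * alt * tan(FOV/2) = 2 * 424.944 * tan(0.437205)
swath = 2 * 424.944 * 0.4673705
swath = 397.2126 km

397.2126 km


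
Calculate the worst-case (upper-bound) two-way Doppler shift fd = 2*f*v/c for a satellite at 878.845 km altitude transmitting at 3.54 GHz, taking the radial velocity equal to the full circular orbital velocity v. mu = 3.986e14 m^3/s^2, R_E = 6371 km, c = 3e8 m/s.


r = 7.249845e+06 m
v = sqrt(mu/r) = 7414.8827 m/s (worst-case radial velocity)
f = 3.54 GHz = 3.54e+09 Hz
fd = 2*f*v/c = 2*3.54e+09*7414.8827/3.0e+08
fd = 174991.2323 Hz

174991.2323 Hz


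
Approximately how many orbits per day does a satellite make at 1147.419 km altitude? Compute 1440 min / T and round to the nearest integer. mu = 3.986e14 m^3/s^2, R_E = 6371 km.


r = 7.518419e+06 m
T = 2*pi*sqrt(r^3/mu) = 6487.8531 s = 108.1309 min
revs/day = 1440 / 108.1309 = 13.3172
Rounded: 13 revolutions per day

13 revolutions per day


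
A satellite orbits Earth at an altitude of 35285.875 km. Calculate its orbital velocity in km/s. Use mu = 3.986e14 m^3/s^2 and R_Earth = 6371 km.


r = R_E + alt = 6371.0 + 35285.875 = 41656.8750 km = 4.1656875e+07 m
v = sqrt(mu/r) = sqrt(3.986e14 / 4.1656875e+07) = 3093.3232 m/s = 3.0933 km/s

3.0933 km/s


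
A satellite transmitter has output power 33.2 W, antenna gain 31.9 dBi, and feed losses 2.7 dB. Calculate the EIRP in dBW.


Pt = 33.2 W = 15.2114 dBW
EIRP = Pt_dBW + Gt - losses = 15.2114 + 31.9 - 2.7 = 44.4114 dBW

44.4114 dBW


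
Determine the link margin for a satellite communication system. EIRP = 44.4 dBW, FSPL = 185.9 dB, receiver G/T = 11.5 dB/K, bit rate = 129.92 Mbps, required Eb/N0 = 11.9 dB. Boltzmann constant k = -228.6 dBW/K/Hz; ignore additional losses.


C/N0 = EIRP - FSPL + G/T - k = 44.4 - 185.9 + 11.5 - (-228.6)
C/N0 = 98.6000 dB-Hz
R_b = 129.92 Mbps = 1.2992e+08 bps -> 10*log10(R_b) = 81.1368 dB-Hz
Eb/N0 = C/N0 - 10*log10(R_b) = 98.6000 - 81.1368 = 17.4632 dB
Margin = Eb/N0 - Eb/N0_req = 17.4632 - 11.9 = 5.5632 dB (link closes)

5.5632 dB


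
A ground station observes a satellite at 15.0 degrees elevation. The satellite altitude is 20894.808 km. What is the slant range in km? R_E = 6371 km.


h = 20894.808 km, el = 15.0 deg
d = -R_E*sin(el) + sqrt((R_E*sin(el))^2 + 2*R_E*h + h^2)
d = -6371.0000*sin(0.2617994) + sqrt((6371.0000*0.258819)^2 + 2*6371.0000*20894.808 + 20894.808^2)
d = 24913.3235 km

24913.3235 km


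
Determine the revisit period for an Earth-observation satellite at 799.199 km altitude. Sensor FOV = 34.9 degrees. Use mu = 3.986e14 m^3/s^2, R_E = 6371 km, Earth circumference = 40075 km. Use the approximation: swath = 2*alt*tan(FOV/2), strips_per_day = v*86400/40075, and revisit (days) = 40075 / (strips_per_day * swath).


swath = 2*799.199*tan(0.30456) = 502.4398 km
v = sqrt(mu/r) = 7455.9510 m/s = 7.4560 km/s
strips/day = v*86400/40075 = 7.4560*86400/40075 = 16.0747
coverage/day = strips * swath = 16.0747 * 502.4398 = 8076.5767 km
revisit = 40075 / 8076.5767 = 4.9619 days

4.9619 days


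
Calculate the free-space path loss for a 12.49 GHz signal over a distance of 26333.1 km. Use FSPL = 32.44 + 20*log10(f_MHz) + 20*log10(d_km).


f = 12.49 GHz = 12490.0000 MHz
d = 26333.1 km
FSPL = 32.44 + 20*log10(12490.0000) + 20*log10(26333.1)
FSPL = 32.44 + 81.9312 + 88.4100
FSPL = 202.7813 dB

202.7813 dB


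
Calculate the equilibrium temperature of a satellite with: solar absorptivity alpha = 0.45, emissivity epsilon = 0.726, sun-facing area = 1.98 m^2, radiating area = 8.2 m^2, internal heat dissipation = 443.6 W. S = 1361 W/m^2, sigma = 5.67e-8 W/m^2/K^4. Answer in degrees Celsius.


Numerator = alpha*S*A_sun + Q_int = 0.45*1361*1.98 + 443.6 = 1656.2510 W
Denominator = eps*sigma*A_rad = 0.726*5.67e-8*8.2 = 3.3754644e-07 W/K^4
T^4 = 4.9067352e+09 K^4
T = 264.6660 K = -8.4840 C

-8.4840 degrees Celsius


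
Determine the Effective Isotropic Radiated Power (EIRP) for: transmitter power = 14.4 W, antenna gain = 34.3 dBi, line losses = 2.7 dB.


Pt = 14.4 W = 11.5836 dBW
EIRP = Pt_dBW + Gt - losses = 11.5836 + 34.3 - 2.7 = 43.1836 dBW

43.1836 dBW


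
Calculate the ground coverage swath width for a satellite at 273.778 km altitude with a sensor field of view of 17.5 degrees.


FOV = 17.5 deg = 0.3054326 rad
swath = 2 * alt * tan(FOV/2) = 2 * 273.778 * tan(0.1527163)
swath = 2 * 273.778 * 0.1539147
swath = 84.2769 km

84.2769 km


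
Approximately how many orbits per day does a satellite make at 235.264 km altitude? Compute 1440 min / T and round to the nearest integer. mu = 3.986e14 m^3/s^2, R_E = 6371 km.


r = 6.606264e+06 m
T = 2*pi*sqrt(r^3/mu) = 5343.7374 s = 89.0623 min
revs/day = 1440 / 89.0623 = 16.1685
Rounded: 16 revolutions per day

16 revolutions per day


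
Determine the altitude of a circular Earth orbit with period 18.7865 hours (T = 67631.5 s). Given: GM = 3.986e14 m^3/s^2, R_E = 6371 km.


T = 67631.5 s
r = (mu*T^2/(4*pi^2))^(1/3) = (3.986e14 * 67631.5^2 / (4*pi^2))^(1/3)
r = 3.587775e+07 m = 35877.7500 km
alt = r - R_E = 35877.7500 - 6371 = 29506.7500 km

29506.7500 km


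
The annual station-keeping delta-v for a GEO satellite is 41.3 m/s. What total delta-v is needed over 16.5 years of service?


dV = rate * years = 41.3 * 16.5
dV = 681.4500 m/s

681.4500 m/s


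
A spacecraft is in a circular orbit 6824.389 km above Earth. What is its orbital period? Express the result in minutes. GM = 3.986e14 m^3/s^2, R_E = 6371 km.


r = 13195.3890 km = 1.3195389e+07 m
T = 2*pi*sqrt(r^3/mu) = 2*pi*sqrt(2.2975586e+21 / 3.986e14)
T = 15084.9723 s = 251.4162 min

251.4162 minutes


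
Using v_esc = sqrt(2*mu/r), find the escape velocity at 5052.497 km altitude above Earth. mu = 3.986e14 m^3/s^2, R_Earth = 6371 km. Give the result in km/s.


r = 6371.0 + 5052.497 = 11423.4970 km = 1.1423497e+07 m
v_esc = sqrt(2*mu/r) = sqrt(2*3.986e14 / 1.1423497e+07)
v_esc = 8353.8007 m/s = 8.3538 km/s

8.3538 km/s


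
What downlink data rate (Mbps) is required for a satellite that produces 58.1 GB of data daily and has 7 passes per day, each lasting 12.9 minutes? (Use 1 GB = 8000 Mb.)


total contact time = 7 * 12.9 * 60 = 5418.0000 s
data = 58.1 GB = 464800.0000 Mb
rate = 464800.0000 / 5418.0000 = 85.7881 Mbps

85.7881 Mbps


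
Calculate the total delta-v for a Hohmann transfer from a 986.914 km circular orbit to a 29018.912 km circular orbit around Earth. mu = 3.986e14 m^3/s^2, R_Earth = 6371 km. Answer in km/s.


r1 = 7357.9140 km = 7.357914e+06 m
r2 = 35389.9120 km = 3.5389912e+07 m
dv1 = sqrt(mu/r1)*(sqrt(2*r2/(r1+r2)) - 1) = 2110.6228 m/s
dv2 = sqrt(mu/r2)*(1 - sqrt(2*r1/(r1+r2))) = 1386.9697 m/s
total dv = |dv1| + |dv2| = 2110.6228 + 1386.9697 = 3497.5926 m/s = 3.4976 km/s

3.4976 km/s


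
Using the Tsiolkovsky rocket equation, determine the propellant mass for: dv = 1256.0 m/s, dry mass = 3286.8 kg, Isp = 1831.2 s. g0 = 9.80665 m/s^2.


ve = Isp * g0 = 1831.2 * 9.80665 = 17957.937480 m/s
mass ratio = exp(dv/ve) = exp(1256.0/17957.937480) = 1.07244514
m_prop = m_dry * (mr - 1) = 3286.8 * (1.07244514 - 1)
m_prop = 238.1127 kg

238.1127 kg


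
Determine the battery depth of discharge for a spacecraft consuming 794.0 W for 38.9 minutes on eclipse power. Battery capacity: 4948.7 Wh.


E_used = P * t / 60 = 794.0 * 38.9 / 60 = 514.7767 Wh
DOD = E_used / E_total * 100 = 514.7767 / 4948.7 * 100
DOD = 10.4023 %

10.4023 %


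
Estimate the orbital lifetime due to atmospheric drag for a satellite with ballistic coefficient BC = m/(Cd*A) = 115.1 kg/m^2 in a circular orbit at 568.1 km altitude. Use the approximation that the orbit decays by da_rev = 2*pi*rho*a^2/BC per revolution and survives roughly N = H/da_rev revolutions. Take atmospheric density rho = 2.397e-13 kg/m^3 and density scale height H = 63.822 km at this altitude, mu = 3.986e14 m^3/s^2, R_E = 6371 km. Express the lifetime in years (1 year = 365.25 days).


a = R_E + alt = 6939.1000 km = 6.9391e+06 m
da_rev = 2*pi*rho*a^2/BC = 2*pi*2.397e-13*(6.9391e+06)^2/115.1 = 0.630055593 m per revolution
N = H/da_rev = 63822.0000 m / 0.630055593 m = 101295.8233 revolutions
P = 2*pi*sqrt(a^3/mu) = 5752.6234 s
lifetime = N*P = 101295.8233 * 5752.6234 = 5.8271672e+08 s = 6744.4065 days
years = 6744.4065 / 365.25 = 18.4652 years

18.4652 years


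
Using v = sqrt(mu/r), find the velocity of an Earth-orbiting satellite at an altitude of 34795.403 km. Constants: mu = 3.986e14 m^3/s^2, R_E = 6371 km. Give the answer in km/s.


r = R_E + alt = 6371.0 + 34795.403 = 41166.4030 km = 4.1166403e+07 m
v = sqrt(mu/r) = sqrt(3.986e14 / 4.1166403e+07) = 3111.6962 m/s = 3.1117 km/s

3.1117 km/s


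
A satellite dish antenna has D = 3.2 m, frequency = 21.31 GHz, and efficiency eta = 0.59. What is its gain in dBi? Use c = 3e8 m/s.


lambda = c/f = 3e8 / 2.131e+10 = 0.0140779 m
G = eta*(pi*D/lambda)^2 = 0.59*(pi*3.2/0.0140779)^2
G = 300868.0724 (linear)
G = 10*log10(300868.0724) = 54.7838 dBi

54.7838 dBi


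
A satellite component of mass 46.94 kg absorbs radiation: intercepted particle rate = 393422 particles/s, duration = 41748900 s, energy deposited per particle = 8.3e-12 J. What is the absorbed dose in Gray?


Total energy deposited = rate * time * E_per
  = 393422 * 41748900 * 8.3e-12 = 136.3270 J
Dose = E_total / mass = 136.3270 / 46.94
Dose = 2.9043 Gy

2.9043 Gy


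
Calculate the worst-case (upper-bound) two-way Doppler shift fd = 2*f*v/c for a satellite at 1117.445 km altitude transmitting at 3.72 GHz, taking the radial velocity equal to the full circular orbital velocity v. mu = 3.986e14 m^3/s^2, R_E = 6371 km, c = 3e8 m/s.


r = 7.488445e+06 m
v = sqrt(mu/r) = 7295.7984 m/s (worst-case radial velocity)
f = 3.72 GHz = 3.72e+09 Hz
fd = 2*f*v/c = 2*3.72e+09*7295.7984/3.0e+08
fd = 180935.8003 Hz

180935.8003 Hz


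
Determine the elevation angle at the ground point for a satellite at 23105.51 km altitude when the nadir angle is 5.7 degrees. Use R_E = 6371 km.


r = R_E + alt = 29476.5100 km
Law of sines in the satellite / Earth-center / ground-point triangle:
  sin(nadir)/R_E = sin(90 + el)/r  =>  cos(el) = (r/R_E)*sin(nadir)
cos(el) = (29476.5100 / 6371.0000) * sin(5.7 deg) = 0.4595196
el = arccos(0.4595196) = 62.6439 deg
(Earth-central angle = 90 - nadir - el = 21.6561 deg)

62.6439 degrees


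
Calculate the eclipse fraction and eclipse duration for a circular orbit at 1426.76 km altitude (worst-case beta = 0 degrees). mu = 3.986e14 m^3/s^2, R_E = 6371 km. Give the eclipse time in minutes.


r = 7797.7600 km
T = 114.2128 min
Eclipse fraction = arcsin(R_E/r)/pi = arcsin(6371.0000/7797.7600)/pi
= arcsin(0.8170295)/pi = 0.3043807
Eclipse duration = 0.3043807 * 114.2128 = 34.7642 min

34.7642 minutes


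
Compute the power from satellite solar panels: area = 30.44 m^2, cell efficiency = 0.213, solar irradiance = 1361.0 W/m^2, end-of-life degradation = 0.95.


P = area * eta * S * degradation
P = 30.44 * 0.213 * 1361.0 * 0.95
P = 8383.1258 W

8383.1258 W


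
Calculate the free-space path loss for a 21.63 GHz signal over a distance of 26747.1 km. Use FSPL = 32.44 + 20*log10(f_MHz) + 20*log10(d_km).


f = 21.63 GHz = 21630.0000 MHz
d = 26747.1 km
FSPL = 32.44 + 20*log10(21630.0000) + 20*log10(26747.1)
FSPL = 32.44 + 86.7011 + 88.5455
FSPL = 207.6867 dB

207.6867 dB


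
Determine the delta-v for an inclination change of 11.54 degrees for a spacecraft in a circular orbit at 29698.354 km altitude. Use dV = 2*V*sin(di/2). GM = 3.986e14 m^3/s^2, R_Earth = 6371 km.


r = 36069.3540 km = 3.6069354e+07 m
V = sqrt(mu/r) = 3324.2943 m/s
di = 11.54 deg = 0.201411 rad
dV = 2*V*sin(di/2) = 2*3324.2943*sin(0.1007055)
dV = 668.4183 m/s = 0.6684183 km/s

0.6684 km/s


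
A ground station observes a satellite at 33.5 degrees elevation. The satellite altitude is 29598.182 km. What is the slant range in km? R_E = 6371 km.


h = 29598.182 km, el = 33.5 deg
d = -R_E*sin(el) + sqrt((R_E*sin(el))^2 + 2*R_E*h + h^2)
d = -6371.0000*sin(0.5846853) + sqrt((6371.0000*0.551937)^2 + 2*6371.0000*29598.182 + 29598.182^2)
d = 32058.2833 km

32058.2833 km


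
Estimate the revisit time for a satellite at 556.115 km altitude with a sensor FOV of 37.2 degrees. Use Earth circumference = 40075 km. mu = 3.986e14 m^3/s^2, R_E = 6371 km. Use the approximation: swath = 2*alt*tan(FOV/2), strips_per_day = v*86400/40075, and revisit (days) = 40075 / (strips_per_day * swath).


swath = 2*556.115*tan(0.3246312) = 374.3067 km
v = sqrt(mu/r) = 7585.6438 m/s = 7.5856 km/s
strips/day = v*86400/40075 = 7.5856*86400/40075 = 16.3543
coverage/day = strips * swath = 16.3543 * 374.3067 = 6121.5347 km
revisit = 40075 / 6121.5347 = 6.5466 days

6.5466 days


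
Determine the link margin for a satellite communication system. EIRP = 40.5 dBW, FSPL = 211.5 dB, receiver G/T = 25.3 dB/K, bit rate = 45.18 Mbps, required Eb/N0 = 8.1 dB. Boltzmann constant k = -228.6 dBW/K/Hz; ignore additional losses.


C/N0 = EIRP - FSPL + G/T - k = 40.5 - 211.5 + 25.3 - (-228.6)
C/N0 = 82.9000 dB-Hz
R_b = 45.18 Mbps = 4.518e+07 bps -> 10*log10(R_b) = 76.5495 dB-Hz
Eb/N0 = C/N0 - 10*log10(R_b) = 82.9000 - 76.5495 = 6.3505 dB
Margin = Eb/N0 - Eb/N0_req = 6.3505 - 8.1 = -1.7495 dB (negative margin: link does not close)

-1.7495 dB


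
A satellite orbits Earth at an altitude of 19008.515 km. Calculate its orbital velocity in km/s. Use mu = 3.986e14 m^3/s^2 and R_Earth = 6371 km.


r = R_E + alt = 6371.0 + 19008.515 = 25379.5150 km = 2.5379515e+07 m
v = sqrt(mu/r) = sqrt(3.986e14 / 2.5379515e+07) = 3963.0266 m/s = 3.9630 km/s

3.9630 km/s


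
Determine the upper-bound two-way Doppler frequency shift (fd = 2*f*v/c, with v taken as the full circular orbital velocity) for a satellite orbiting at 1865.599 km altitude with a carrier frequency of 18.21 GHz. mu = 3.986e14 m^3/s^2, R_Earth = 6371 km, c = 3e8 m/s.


r = 8.236599e+06 m
v = sqrt(mu/r) = 6956.5624 m/s (worst-case radial velocity)
f = 18.21 GHz = 1.821e+10 Hz
fd = 2*f*v/c = 2*1.821e+10*6956.5624/3.0e+08
fd = 844526.6767 Hz

844526.6767 Hz


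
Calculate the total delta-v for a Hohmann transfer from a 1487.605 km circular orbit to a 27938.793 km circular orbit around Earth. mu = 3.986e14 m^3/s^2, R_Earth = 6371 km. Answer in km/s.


r1 = 7858.6050 km = 7.858605e+06 m
r2 = 34309.7930 km = 3.4309793e+07 m
dv1 = sqrt(mu/r1)*(sqrt(2*r2/(r1+r2)) - 1) = 1963.1302 m/s
dv2 = sqrt(mu/r2)*(1 - sqrt(2*r1/(r1+r2))) = 1327.5587 m/s
total dv = |dv1| + |dv2| = 1963.1302 + 1327.5587 = 3290.6889 m/s = 3.2907 km/s

3.2907 km/s


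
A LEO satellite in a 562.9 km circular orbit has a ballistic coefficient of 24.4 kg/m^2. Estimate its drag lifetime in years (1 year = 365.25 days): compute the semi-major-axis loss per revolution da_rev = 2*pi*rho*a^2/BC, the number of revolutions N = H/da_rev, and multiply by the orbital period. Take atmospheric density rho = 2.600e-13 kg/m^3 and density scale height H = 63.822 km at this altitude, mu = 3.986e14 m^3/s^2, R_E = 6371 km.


a = R_E + alt = 6933.9000 km = 6.9339e+06 m
da_rev = 2*pi*rho*a^2/BC = 2*pi*2.600e-13*(6.9339e+06)^2/24.4 = 3.218982 m per revolution
N = H/da_rev = 63822.0000 m / 3.218982 m = 19826.7656 revolutions
P = 2*pi*sqrt(a^3/mu) = 5746.1582 s
lifetime = N*P = 19826.7656 * 5746.1582 = 1.1392773e+08 s = 1318.6080 days
years = 1318.6080 / 365.25 = 3.6102 years

3.6102 years


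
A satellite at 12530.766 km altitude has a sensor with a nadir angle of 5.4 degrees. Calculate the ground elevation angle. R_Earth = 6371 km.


r = R_E + alt = 18901.7660 km
Law of sines in the satellite / Earth-center / ground-point triangle:
  sin(nadir)/R_E = sin(90 + el)/r  =>  cos(el) = (r/R_E)*sin(nadir)
cos(el) = (18901.7660 / 6371.0000) * sin(5.4 deg) = 0.2792047
el = arccos(0.2792047) = 73.7873 deg
(Earth-central angle = 90 - nadir - el = 10.8127 deg)

73.7873 degrees


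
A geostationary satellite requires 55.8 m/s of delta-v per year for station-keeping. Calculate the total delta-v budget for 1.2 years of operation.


dV = rate * years = 55.8 * 1.2
dV = 66.9600 m/s

66.9600 m/s


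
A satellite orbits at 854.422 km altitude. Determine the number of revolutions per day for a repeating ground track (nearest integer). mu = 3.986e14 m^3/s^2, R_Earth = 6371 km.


r = 7.225422e+06 m
T = 2*pi*sqrt(r^3/mu) = 6112.3195 s = 101.8720 min
revs/day = 1440 / 101.8720 = 14.1354
Rounded: 14 revolutions per day

14 revolutions per day


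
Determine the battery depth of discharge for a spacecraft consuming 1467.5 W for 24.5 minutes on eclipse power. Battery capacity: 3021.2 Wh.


E_used = P * t / 60 = 1467.5 * 24.5 / 60 = 599.2292 Wh
DOD = E_used / E_total * 100 = 599.2292 / 3021.2 * 100
DOD = 19.8341 %

19.8341 %


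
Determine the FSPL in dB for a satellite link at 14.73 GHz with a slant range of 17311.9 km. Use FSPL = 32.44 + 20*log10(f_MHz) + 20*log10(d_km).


f = 14.73 GHz = 14730.0000 MHz
d = 17311.9 km
FSPL = 32.44 + 20*log10(14730.0000) + 20*log10(17311.9)
FSPL = 32.44 + 83.3641 + 84.7669
FSPL = 200.5709 dB

200.5709 dB


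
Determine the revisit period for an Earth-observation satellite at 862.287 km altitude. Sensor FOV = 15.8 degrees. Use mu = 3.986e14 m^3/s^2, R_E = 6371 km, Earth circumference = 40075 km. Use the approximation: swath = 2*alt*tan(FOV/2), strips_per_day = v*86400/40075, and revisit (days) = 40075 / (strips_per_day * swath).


swath = 2*862.287*tan(0.137881) = 239.3044 km
v = sqrt(mu/r) = 7423.3647 m/s = 7.4234 km/s
strips/day = v*86400/40075 = 7.4234*86400/40075 = 16.0045
coverage/day = strips * swath = 16.0045 * 239.3044 = 3829.9378 km
revisit = 40075 / 3829.9378 = 10.4636 days

10.4636 days


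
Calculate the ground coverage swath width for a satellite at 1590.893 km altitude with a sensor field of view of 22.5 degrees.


FOV = 22.5 deg = 0.3926991 rad
swath = 2 * alt * tan(FOV/2) = 2 * 1590.893 * tan(0.1963495)
swath = 2 * 1590.893 * 0.1989124
swath = 632.8966 km

632.8966 km


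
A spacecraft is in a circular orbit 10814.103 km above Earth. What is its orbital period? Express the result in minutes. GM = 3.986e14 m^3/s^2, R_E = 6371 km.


r = 17185.1030 km = 1.7185103e+07 m
T = 2*pi*sqrt(r^3/mu) = 2*pi*sqrt(5.0752381e+21 / 3.986e14)
T = 22420.1973 s = 373.6700 min

373.6700 minutes


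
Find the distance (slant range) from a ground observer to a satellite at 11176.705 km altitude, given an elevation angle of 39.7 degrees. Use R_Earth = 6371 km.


h = 11176.705 km, el = 39.7 deg
d = -R_E*sin(el) + sqrt((R_E*sin(el))^2 + 2*R_E*h + h^2)
d = -6371.0000*sin(0.6928957) + sqrt((6371.0000*0.6387678)^2 + 2*6371.0000*11176.705 + 11176.705^2)
d = 12779.5607 km

12779.5607 km


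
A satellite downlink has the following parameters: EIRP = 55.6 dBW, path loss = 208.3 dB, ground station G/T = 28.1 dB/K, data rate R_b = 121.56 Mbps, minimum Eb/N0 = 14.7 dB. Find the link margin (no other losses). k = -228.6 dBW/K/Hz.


C/N0 = EIRP - FSPL + G/T - k = 55.6 - 208.3 + 28.1 - (-228.6)
C/N0 = 104.0000 dB-Hz
R_b = 121.56 Mbps = 1.2156e+08 bps -> 10*log10(R_b) = 80.8479 dB-Hz
Eb/N0 = C/N0 - 10*log10(R_b) = 104.0000 - 80.8479 = 23.1521 dB
Margin = Eb/N0 - Eb/N0_req = 23.1521 - 14.7 = 8.4521 dB (link closes)

8.4521 dB


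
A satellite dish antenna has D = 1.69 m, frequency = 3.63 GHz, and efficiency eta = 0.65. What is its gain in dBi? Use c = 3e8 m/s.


lambda = c/f = 3e8 / 3.63e+09 = 0.08264463 m
G = eta*(pi*D/lambda)^2 = 0.65*(pi*1.69/0.08264463)^2
G = 2682.6082 (linear)
G = 10*log10(2682.6082) = 34.2856 dBi

34.2856 dBi


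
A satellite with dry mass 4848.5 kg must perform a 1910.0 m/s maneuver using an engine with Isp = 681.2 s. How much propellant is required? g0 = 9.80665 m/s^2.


ve = Isp * g0 = 681.2 * 9.80665 = 6680.289980 m/s
mass ratio = exp(dv/ve) = exp(1910.0/6680.289980) = 1.33098029
m_prop = m_dry * (mr - 1) = 4848.5 * (1.33098029 - 1)
m_prop = 1604.7579 kg

1604.7579 kg


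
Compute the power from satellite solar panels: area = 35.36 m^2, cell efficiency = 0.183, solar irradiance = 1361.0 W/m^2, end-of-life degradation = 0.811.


P = area * eta * S * degradation
P = 35.36 * 0.183 * 1361.0 * 0.811
P = 7142.3697 W

7142.3697 W


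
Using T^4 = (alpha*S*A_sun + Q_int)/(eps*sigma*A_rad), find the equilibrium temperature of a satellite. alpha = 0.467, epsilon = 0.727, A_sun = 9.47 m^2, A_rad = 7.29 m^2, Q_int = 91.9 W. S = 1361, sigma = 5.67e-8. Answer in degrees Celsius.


Numerator = alpha*S*A_sun + Q_int = 0.467*1361*9.47 + 91.9 = 6110.9089 W
Denominator = eps*sigma*A_rad = 0.727*5.67e-8*7.29 = 3.0050036e-07 W/K^4
T^4 = 2.0335779e+10 K^4
T = 377.6289 K = 104.4789 C

104.4789 degrees Celsius


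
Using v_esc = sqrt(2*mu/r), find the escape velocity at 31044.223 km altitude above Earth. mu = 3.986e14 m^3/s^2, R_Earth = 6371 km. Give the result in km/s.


r = 6371.0 + 31044.223 = 37415.2230 km = 3.7415223e+07 m
v_esc = sqrt(2*mu/r) = sqrt(2*3.986e14 / 3.7415223e+07)
v_esc = 4615.9328 m/s = 4.6159 km/s

4.6159 km/s


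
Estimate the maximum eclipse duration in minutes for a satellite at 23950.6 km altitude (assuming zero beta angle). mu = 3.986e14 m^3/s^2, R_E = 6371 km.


r = 30321.6000 km
T = 875.7661 min
Eclipse fraction = arcsin(R_E/r)/pi = arcsin(6371.0000/30321.6000)/pi
= arcsin(0.2101142)/pi = 0.0673836
Eclipse duration = 0.0673836 * 875.7661 = 59.0123 min

59.0123 minutes


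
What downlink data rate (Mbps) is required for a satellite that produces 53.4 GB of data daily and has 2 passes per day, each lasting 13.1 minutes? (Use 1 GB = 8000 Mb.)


total contact time = 2 * 13.1 * 60 = 1572.0000 s
data = 53.4 GB = 427200.0000 Mb
rate = 427200.0000 / 1572.0000 = 271.7557 Mbps

271.7557 Mbps


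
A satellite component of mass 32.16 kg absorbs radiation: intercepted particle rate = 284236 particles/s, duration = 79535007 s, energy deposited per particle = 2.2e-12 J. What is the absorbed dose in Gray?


Total energy deposited = rate * time * E_per
  = 284236 * 79535007 * 2.2e-12 = 49.7348 J
Dose = E_total / mass = 49.7348 / 32.16
Dose = 1.5465 Gy

1.5465 Gy


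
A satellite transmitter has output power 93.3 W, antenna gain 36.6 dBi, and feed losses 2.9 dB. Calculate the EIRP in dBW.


Pt = 93.3 W = 19.6988 dBW
EIRP = Pt_dBW + Gt - losses = 19.6988 + 36.6 - 2.9 = 53.3988 dBW

53.3988 dBW


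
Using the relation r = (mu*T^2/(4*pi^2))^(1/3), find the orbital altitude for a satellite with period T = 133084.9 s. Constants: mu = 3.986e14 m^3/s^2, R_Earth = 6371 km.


T = 133084.9 s
r = (mu*T^2/(4*pi^2))^(1/3) = (3.986e14 * 133084.9^2 / (4*pi^2))^(1/3)
r = 5.6339334e+07 m = 56339.3338 km
alt = r - R_E = 56339.3338 - 6371 = 49968.3338 km

49968.3338 km


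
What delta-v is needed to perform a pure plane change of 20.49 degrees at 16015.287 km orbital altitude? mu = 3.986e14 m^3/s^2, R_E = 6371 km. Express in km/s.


r = 22386.2870 km = 2.2386287e+07 m
V = sqrt(mu/r) = 4219.6615 m/s
di = 20.49 deg = 0.357618 rad
dV = 2*V*sin(di/2) = 2*4219.6615*sin(0.178809)
dV = 1500.9983 m/s = 1.5010 km/s

1.5010 km/s


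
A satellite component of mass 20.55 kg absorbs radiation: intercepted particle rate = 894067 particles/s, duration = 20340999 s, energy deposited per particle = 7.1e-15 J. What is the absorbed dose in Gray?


Total energy deposited = rate * time * E_per
  = 894067 * 20340999 * 7.1e-15 = 0.1291221 J
Dose = E_total / mass = 0.1291221 / 20.55
Dose = 0.006283315 Gy

0.0063 Gy


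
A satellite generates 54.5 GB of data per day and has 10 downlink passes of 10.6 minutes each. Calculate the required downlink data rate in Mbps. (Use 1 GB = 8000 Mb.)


total contact time = 10 * 10.6 * 60 = 6360.0000 s
data = 54.5 GB = 436000.0000 Mb
rate = 436000.0000 / 6360.0000 = 68.5535 Mbps

68.5535 Mbps


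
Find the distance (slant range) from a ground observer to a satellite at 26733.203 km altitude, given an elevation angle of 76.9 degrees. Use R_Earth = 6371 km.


h = 26733.203 km, el = 76.9 deg
d = -R_E*sin(el) + sqrt((R_E*sin(el))^2 + 2*R_E*h + h^2)
d = -6371.0000*sin(1.3422) + sqrt((6371.0000*0.973976)^2 + 2*6371.0000*26733.203 + 26733.203^2)
d = 26867.4938 km

26867.4938 km
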